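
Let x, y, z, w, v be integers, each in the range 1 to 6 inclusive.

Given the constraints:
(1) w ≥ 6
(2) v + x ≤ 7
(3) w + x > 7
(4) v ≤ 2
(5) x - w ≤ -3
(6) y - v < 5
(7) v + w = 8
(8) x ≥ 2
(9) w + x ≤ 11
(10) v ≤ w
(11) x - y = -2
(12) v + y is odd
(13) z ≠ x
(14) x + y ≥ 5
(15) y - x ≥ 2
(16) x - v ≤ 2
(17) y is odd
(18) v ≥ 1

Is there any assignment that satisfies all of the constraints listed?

Setting (x, y, z, w, v) = (3, 5, 6, 6, 2) satisfies everything: constraint 2: v + x = 5; constraint 3: w + x = 9, and the others follow.

Satisfiable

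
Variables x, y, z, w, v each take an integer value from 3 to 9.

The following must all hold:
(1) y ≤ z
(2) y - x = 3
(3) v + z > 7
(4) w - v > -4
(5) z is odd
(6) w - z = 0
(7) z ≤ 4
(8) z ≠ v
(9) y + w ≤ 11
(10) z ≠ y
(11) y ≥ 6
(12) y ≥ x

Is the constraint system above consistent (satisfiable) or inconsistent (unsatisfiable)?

Unsatisfiable

From constraint 11: y ≥ 6. From constraints 1 and 7: y ≤ z and z ≤ 4, so y ≤ 4. But 4 < 6, so no value of y works.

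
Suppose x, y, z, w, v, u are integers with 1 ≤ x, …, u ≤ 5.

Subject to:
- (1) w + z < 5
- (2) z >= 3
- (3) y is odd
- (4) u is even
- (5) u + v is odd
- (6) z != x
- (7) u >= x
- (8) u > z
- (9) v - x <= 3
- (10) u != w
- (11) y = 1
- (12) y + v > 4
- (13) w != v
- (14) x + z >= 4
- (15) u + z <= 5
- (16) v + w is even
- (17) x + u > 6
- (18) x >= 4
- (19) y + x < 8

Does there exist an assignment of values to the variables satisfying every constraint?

Unsatisfiable

From constraints 7 and 18: u ≥ x ≥ 4. From constraint 2: z ≥ 3. Hence u + z ≥ 7. But constraint 15 requires u + z ≤ 5, and 5 < 7. Contradiction.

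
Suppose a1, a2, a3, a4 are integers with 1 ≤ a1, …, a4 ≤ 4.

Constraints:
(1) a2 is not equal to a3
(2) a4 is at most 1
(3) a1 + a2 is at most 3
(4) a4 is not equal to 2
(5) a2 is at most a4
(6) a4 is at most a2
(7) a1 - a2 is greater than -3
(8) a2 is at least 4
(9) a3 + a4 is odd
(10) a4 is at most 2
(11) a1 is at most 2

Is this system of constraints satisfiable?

Unsatisfiable

From constraints 5 and 8: a4 ≥ a2 and a2 ≥ 4, so a4 ≥ 4. From constraint 10: a4 ≤ 2. But 2 < 4, so no value of a4 works.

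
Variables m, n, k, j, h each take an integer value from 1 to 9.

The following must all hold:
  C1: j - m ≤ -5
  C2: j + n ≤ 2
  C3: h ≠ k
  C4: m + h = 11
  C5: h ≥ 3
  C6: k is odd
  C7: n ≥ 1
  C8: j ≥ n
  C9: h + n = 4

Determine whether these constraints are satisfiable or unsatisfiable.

Satisfiable

Try m = 8, n = 1, k = 7, j = 1, h = 3.
Check constraint 1: j - m = -7; constraint 2: j + n = 2; constraint 4: m + h = 11. The remaining constraints are straightforward to verify.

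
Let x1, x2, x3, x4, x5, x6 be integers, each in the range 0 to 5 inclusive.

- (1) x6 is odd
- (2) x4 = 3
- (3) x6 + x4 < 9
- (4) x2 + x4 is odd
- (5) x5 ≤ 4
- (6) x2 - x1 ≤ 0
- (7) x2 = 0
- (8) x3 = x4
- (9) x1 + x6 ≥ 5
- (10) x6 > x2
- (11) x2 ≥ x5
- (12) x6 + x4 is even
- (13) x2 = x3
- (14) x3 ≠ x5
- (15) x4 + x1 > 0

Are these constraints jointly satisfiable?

Constraint 7 fixes x2 = 0 and constraint 2 fixes x4 = 3. Constraints 8 and 13 give x2 = x3 = x4, so x2 = x4. But 0 ≠ 3 — contradiction.

Unsatisfiable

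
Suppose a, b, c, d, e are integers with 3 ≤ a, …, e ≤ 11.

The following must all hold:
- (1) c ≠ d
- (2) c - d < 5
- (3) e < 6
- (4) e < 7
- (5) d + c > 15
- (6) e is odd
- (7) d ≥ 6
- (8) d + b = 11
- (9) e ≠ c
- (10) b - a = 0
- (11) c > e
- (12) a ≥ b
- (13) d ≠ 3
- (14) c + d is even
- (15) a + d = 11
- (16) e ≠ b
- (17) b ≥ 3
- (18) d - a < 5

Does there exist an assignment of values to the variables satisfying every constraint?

One satisfying assignment is a = 4, b = 4, c = 11, d = 7, e = 5.
For the less obvious constraints — constraint 2: c - d = 4; constraint 5: d + c = 18 — and the others hold by inspection.

Satisfiable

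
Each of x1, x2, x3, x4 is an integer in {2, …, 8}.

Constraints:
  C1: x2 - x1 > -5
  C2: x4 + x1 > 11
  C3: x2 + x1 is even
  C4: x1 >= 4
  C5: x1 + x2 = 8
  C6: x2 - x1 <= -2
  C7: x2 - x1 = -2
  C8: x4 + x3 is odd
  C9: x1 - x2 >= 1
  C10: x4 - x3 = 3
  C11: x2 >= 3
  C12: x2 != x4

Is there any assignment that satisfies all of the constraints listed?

One satisfying assignment is x1 = 5, x2 = 3, x3 = 5, x4 = 8.
For the less obvious constraints — constraint 1: x2 - x1 = -2; constraint 2: x4 + x1 = 13 — and the others hold by inspection.

Satisfiable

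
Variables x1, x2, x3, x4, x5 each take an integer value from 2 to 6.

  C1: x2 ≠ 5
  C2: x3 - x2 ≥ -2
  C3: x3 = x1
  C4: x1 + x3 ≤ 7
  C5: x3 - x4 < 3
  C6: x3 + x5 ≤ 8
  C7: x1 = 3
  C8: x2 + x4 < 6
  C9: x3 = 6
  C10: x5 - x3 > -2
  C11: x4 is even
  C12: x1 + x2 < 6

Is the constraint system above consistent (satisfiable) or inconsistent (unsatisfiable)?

Unsatisfiable

Constraint 9 fixes x3 = 6 and constraint 7 fixes x1 = 3, but constraint 3 requires x3 = x1. Since 6 ≠ 3, contradiction.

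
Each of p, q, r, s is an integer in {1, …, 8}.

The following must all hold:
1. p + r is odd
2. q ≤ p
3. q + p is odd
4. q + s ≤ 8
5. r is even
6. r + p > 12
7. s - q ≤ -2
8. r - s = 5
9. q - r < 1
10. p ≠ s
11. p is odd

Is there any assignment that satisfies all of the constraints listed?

The assignment p = 7, q = 6, r = 6, s = 1 works:
  constraint 4 holds since q + s = 7.
  constraint 6 holds since r + p = 13.
  constraint 7 holds since s - q = -5.
The rest check out directly.

Satisfiable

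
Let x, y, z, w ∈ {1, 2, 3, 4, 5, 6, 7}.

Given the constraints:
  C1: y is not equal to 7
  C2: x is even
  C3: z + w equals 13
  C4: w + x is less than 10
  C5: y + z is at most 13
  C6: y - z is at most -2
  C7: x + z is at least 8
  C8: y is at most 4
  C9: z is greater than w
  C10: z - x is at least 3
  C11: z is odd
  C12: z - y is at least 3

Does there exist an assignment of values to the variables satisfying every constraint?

The assignment x = 2, y = 4, z = 7, w = 6 works:
  constraint 3 holds since z + w = 13.
  constraint 4 holds since w + x = 8.
The rest check out directly.

Satisfiable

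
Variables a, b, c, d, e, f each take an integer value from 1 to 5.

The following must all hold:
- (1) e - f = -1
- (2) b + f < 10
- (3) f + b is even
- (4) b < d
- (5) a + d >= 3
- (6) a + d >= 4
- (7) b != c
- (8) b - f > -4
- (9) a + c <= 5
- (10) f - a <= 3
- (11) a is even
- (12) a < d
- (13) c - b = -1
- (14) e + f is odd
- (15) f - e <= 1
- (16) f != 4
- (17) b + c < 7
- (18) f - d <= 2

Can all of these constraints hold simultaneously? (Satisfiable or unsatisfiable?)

Take a = 2, b = 3, c = 2, d = 4, e = 4, f = 5. Then constraint 1: e - f = -1; constraint 2: b + f = 8; constraint 5: a + d = 6, and every other listed constraint is also met.

Satisfiable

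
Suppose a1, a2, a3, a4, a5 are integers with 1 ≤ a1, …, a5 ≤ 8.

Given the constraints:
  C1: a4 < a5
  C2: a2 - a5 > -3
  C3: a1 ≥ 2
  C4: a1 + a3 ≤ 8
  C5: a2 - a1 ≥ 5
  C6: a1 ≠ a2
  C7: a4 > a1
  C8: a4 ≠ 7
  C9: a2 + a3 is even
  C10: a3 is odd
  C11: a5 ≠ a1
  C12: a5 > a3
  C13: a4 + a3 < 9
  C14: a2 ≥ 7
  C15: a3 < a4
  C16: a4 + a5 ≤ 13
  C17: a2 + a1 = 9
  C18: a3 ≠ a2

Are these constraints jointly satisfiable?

Satisfiable

One satisfying assignment is a1 = 2, a2 = 7, a3 = 3, a4 = 4, a5 = 8.
For the less obvious constraints — constraint 2: a2 - a5 = -1; constraint 4: a1 + a3 = 5; constraint 5: a2 - a1 = 5 — and the others hold by inspection.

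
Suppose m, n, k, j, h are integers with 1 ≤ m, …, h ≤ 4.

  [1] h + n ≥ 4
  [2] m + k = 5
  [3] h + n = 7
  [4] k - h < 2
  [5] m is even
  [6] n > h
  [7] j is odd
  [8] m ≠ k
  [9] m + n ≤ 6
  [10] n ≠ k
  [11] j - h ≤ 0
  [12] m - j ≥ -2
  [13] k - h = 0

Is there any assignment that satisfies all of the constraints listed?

One satisfying assignment is m = 2, n = 4, k = 3, j = 3, h = 3.
For the less obvious constraints — constraint 1: h + n = 7; constraint 2: m + k = 5 — and the others hold by inspection.

Satisfiable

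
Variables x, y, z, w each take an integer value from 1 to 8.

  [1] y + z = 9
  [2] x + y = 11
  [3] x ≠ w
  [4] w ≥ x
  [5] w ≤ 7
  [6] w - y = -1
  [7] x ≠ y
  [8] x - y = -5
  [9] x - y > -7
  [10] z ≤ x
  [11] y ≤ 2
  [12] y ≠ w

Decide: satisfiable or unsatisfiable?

From constraints 4 and 5: x ≤ w ≤ 7. From constraint 11: y ≤ 2. Hence x + y ≤ 9. But constraint 2 requires x + y = 11, and 11 > 9. Contradiction.

Unsatisfiable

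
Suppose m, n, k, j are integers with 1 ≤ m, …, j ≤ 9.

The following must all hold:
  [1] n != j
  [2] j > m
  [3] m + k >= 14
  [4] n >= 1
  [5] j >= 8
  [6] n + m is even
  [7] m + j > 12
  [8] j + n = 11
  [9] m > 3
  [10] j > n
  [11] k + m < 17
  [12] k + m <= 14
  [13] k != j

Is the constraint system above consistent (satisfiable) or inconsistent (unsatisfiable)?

Setting (m, n, k, j) = (6, 2, 8, 9) satisfies everything: constraint 3: m + k = 14; constraint 7: m + j = 15, and the others follow.

Satisfiable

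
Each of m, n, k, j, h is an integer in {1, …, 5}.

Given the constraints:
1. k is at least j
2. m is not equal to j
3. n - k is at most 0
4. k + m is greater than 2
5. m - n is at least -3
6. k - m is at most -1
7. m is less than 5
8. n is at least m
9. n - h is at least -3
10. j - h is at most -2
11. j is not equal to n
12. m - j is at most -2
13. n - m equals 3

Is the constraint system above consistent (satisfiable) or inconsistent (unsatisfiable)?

Constraints 3, 6, 9, 10, and 12 give m − k ≥ 1, k − n ≥ 0, n − h ≥ -3, h − j ≥ 2, j − m ≥ 2.
Adding all 5 inequalities: the left sides telescope to 0, and the right sides sum to 1 + 0 + (-3) + 2 + 2 = 2. So 0 ≥ 2, which is false.

Unsatisfiable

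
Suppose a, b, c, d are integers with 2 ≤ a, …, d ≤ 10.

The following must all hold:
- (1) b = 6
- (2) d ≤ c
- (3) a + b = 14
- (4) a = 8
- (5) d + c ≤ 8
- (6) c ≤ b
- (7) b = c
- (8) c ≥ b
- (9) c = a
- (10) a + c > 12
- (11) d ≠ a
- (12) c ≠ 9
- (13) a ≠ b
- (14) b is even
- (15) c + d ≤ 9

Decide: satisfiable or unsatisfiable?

Unsatisfiable

Constraint 1 fixes b = 6 and constraint 4 fixes a = 8. Constraints 7 and 9 give b = c = a, so b = a. But 6 ≠ 8 — contradiction.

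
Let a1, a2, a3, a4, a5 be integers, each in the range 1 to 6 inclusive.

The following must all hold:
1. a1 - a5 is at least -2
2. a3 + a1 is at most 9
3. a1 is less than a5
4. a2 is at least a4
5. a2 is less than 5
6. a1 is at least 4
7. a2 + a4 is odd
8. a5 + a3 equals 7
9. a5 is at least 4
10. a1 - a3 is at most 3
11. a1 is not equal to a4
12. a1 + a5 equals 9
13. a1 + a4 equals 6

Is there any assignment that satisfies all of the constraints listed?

Try a1 = 4, a2 = 3, a3 = 2, a4 = 2, a5 = 5.
Check constraint 1: a1 - a5 = -1; constraint 2: a3 + a1 = 6. The remaining constraints are straightforward to verify.

Satisfiable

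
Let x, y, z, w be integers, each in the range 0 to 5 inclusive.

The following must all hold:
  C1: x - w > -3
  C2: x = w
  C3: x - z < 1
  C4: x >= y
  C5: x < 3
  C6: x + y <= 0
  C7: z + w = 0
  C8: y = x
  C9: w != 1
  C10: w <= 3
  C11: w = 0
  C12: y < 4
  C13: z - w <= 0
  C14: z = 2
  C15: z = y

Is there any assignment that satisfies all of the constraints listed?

Unsatisfiable

Constraint 14 fixes z = 2 and constraint 11 fixes w = 0. Constraints 2, 8, and 15 give z = y = x = w, so z = w. But 2 ≠ 0 — contradiction.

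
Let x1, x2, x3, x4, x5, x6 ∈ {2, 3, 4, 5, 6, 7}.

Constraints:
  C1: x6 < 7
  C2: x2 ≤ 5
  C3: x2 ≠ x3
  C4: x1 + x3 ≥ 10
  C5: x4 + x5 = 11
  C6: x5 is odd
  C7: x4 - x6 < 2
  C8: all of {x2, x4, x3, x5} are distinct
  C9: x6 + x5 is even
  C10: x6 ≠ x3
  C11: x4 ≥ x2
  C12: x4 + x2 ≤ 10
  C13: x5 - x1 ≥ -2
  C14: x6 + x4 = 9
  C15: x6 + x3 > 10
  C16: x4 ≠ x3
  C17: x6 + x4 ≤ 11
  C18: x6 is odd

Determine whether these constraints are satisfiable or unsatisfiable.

Satisfiable

The assignment x1 = 7, x2 = 3, x3 = 6, x4 = 4, x5 = 7, x6 = 5 works:
  constraint 4 holds since x1 + x3 = 13.
  constraint 5 holds since x4 + x5 = 11.
The rest check out directly.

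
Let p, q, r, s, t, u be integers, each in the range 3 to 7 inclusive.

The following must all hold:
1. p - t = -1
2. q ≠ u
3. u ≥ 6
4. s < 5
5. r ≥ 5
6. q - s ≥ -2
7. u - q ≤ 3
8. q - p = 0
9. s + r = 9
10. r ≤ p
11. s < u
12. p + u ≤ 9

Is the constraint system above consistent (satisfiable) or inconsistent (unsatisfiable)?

From constraints 5 and 10: p ≥ r ≥ 5. From constraint 3: u ≥ 6. Hence p + u ≥ 11. But constraint 12 requires p + u ≤ 9, and 9 < 11. Contradiction.

Unsatisfiable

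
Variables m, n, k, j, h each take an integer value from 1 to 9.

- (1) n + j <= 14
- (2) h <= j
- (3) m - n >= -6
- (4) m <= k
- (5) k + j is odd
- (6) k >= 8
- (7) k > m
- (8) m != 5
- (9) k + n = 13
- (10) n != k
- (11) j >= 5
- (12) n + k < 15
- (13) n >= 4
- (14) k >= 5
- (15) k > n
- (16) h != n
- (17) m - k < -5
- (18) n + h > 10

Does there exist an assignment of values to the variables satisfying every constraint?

Satisfiable

The assignment m = 1, n = 5, k = 8, j = 9, h = 8 works:
  constraint 1 holds since n + j = 14.
  constraint 3 holds since m - n = -4.
The rest check out directly.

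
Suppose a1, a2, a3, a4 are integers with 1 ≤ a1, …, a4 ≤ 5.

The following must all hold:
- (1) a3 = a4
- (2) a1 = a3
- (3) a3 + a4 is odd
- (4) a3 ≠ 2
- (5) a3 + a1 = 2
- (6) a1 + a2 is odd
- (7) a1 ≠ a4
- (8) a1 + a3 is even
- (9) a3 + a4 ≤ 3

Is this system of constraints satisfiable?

Unsatisfiable

From constraints 1 and 2, a1 = a3 = a4, so a1 = a4. But constraint 7 says a1 ≠ a4. Contradiction.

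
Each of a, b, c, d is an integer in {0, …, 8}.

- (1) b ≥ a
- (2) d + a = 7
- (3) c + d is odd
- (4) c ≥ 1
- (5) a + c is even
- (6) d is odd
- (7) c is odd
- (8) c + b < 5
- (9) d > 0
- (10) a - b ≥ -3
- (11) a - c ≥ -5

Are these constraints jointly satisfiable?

Constraint 7 makes c odd and constraint 6 makes d odd, so c + d must be even. Constraint 3 says c + d is odd — contradiction.

Unsatisfiable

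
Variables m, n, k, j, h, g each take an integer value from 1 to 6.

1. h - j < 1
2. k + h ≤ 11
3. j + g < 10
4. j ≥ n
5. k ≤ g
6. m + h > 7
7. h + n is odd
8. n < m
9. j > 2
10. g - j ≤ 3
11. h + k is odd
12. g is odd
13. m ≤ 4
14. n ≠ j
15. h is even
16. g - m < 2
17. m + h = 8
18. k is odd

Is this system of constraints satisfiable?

Satisfiable

One satisfying assignment is m = 4, n = 1, k = 5, j = 4, h = 4, g = 5.
For the less obvious constraints — constraint 1: h - j = 0; constraint 2: k + h = 9; constraint 3: j + g = 9 — and the others hold by inspection.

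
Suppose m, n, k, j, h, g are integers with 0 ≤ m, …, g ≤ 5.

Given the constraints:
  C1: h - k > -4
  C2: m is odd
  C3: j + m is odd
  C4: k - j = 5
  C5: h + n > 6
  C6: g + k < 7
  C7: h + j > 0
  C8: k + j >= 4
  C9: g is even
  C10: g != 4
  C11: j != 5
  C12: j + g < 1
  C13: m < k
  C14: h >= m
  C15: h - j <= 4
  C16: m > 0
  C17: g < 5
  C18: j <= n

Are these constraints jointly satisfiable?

The assignment m = 1, n = 5, k = 5, j = 0, h = 3, g = 0 works:
  constraint 1 holds since h - k = -2.
  constraint 4 holds since k - j = 5.
The rest check out directly.

Satisfiable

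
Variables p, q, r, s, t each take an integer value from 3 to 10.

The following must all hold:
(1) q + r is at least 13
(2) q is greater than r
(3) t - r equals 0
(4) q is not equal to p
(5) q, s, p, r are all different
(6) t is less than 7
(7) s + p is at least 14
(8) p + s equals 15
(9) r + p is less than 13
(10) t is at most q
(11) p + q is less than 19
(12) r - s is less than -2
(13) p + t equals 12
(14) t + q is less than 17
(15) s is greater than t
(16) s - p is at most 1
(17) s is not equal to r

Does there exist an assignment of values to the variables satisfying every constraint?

Take p = 7, q = 10, r = 5, s = 8, t = 5. Then constraint 1: q + r = 15; constraint 3: t - r = 0; constraint 7: s + p = 15, and every other listed constraint is also met.

Satisfiable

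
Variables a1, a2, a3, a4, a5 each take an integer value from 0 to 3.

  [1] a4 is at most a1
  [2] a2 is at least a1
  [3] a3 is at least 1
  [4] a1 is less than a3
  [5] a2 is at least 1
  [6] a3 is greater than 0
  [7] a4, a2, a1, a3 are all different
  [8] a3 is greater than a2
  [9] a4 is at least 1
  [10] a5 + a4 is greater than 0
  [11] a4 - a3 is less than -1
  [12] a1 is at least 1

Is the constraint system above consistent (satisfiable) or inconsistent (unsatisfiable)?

Constraints 3, 5, 9, and 12 confine each of a4, a2, a1, a3 to the 3 values {1, …, 3} (the domain already gives each ≤ 3).
Constraint 7 requires all 4 of them to be distinct, but only 3 values are available — impossible by the pigeonhole principle.

Unsatisfiable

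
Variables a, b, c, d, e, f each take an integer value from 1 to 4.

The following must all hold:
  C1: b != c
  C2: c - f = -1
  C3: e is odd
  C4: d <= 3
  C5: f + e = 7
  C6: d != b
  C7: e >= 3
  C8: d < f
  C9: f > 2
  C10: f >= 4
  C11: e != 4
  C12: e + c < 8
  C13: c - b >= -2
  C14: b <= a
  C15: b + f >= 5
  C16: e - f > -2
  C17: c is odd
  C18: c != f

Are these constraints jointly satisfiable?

Satisfiable

Take a = 4, b = 4, c = 3, d = 3, e = 3, f = 4. Then constraint 2: c - f = -1; constraint 5: f + e = 7; constraint 12: e + c = 6, and every other listed constraint is also met.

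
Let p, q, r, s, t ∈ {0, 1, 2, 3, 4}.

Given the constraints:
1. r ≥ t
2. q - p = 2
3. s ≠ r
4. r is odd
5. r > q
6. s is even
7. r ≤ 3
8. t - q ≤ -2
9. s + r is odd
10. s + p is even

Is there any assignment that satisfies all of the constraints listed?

One satisfying assignment is p = 0, q = 2, r = 3, s = 4, t = 0.
For the less obvious constraints — constraint 2: q - p = 2; constraint 8: t - q = -2 — and the others hold by inspection.

Satisfiable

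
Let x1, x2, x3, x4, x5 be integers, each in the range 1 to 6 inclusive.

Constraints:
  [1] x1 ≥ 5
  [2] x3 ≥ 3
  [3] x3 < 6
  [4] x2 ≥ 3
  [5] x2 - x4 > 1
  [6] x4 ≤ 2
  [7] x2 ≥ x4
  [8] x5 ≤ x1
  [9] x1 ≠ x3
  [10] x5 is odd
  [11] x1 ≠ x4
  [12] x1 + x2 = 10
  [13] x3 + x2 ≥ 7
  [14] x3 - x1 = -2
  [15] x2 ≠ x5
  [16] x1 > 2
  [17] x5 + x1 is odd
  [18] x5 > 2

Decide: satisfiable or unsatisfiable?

One satisfying assignment is x1 = 6, x2 = 4, x3 = 4, x4 = 1, x5 = 5.
For the less obvious constraints — constraint 5: x2 - x4 = 3; constraint 12: x1 + x2 = 10; constraint 13: x3 + x2 = 8 — and the others hold by inspection.

Satisfiable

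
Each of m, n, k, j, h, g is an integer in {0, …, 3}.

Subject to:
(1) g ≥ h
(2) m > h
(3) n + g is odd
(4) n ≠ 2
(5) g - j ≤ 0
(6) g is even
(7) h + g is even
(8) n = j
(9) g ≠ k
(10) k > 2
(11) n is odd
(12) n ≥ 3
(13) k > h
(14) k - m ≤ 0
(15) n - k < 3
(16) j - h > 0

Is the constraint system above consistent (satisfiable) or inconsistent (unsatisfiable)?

One satisfying assignment is m = 3, n = 3, k = 3, j = 3, h = 2, g = 2.
For the less obvious constraints — constraint 5: g - j = -1; constraint 14: k - m = 0 — and the others hold by inspection.

Satisfiable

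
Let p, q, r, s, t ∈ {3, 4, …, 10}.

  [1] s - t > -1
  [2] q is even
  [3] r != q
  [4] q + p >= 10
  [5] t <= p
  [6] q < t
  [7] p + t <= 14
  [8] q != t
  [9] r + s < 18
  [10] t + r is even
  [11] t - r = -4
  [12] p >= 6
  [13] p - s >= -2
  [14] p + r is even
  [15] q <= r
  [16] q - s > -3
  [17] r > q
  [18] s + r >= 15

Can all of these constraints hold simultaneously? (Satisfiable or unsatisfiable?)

One satisfying assignment is p = 6, q = 4, r = 10, s = 6, t = 6.
For the less obvious constraints — constraint 1: s - t = 0; constraint 4: q + p = 10; constraint 7: p + t = 12 — and the others hold by inspection.

Satisfiable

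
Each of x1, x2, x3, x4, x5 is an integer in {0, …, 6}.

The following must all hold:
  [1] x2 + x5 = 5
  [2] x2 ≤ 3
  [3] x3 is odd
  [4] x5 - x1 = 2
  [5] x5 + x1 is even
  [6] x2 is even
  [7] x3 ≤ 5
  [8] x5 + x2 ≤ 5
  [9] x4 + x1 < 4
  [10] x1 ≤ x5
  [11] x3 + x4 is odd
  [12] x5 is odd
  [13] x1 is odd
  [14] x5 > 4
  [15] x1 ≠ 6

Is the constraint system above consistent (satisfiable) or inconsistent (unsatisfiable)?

One satisfying assignment is x1 = 3, x2 = 0, x3 = 3, x4 = 0, x5 = 5.
For the less obvious constraints — constraint 1: x2 + x5 = 5; constraint 4: x5 - x1 = 2; constraint 8: x5 + x2 = 5 — and the others hold by inspection.

Satisfiable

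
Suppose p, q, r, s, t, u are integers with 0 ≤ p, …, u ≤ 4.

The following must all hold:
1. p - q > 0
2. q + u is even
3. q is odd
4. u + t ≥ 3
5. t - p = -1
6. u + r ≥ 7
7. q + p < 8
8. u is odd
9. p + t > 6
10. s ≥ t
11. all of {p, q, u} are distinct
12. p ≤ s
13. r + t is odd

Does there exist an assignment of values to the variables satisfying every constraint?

One satisfying assignment is p = 4, q = 1, r = 4, s = 4, t = 3, u = 3.
For the less obvious constraints — constraint 1: p - q = 3; constraint 4: u + t = 6; constraint 5: t - p = -1 — and the others hold by inspection.

Satisfiable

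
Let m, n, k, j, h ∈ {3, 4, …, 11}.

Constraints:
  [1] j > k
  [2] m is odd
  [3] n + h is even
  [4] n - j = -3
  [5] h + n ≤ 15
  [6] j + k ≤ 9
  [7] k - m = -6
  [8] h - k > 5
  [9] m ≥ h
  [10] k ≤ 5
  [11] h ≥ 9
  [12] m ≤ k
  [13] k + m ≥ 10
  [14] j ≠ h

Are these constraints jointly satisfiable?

Unsatisfiable

From constraints 9 and 11: m ≥ h and h ≥ 9, so m ≥ 9. From constraints 10 and 12: m ≤ k and k ≤ 5, so m ≤ 5. But 5 < 9, so no value of m works.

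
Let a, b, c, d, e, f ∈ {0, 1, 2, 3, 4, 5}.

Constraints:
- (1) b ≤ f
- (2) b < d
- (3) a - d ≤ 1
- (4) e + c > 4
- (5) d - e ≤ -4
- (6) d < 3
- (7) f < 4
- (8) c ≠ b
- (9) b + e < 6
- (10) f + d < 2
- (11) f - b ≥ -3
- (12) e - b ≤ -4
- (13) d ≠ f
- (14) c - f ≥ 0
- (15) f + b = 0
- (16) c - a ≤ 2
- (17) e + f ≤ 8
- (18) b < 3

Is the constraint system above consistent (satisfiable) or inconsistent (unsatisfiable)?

Unsatisfiable

Constraints 3, 5, 11, 12, 14, and 16 give a − c ≥ -2, c − f ≥ 0, f − b ≥ -3, b − e ≥ 4, e − d ≥ 4, d − a ≥ -1.
Adding all 6 inequalities: the left sides telescope to 0, and the right sides sum to (-2) + 0 + (-3) + 4 + 4 + (-1) = 2. So 0 ≥ 2, which is false.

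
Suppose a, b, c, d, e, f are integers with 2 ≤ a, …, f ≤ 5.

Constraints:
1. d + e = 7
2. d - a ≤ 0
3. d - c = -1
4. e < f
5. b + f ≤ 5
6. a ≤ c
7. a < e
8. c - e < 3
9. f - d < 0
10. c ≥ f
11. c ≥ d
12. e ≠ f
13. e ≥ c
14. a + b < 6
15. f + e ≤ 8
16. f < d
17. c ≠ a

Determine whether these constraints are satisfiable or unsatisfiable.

Constraints 2, 4, 7, and 16 give f < d, d ≤ a, a < e, e < f. Chaining: f < d ≤ a < e < f, which forces f < f — impossible.

Unsatisfiable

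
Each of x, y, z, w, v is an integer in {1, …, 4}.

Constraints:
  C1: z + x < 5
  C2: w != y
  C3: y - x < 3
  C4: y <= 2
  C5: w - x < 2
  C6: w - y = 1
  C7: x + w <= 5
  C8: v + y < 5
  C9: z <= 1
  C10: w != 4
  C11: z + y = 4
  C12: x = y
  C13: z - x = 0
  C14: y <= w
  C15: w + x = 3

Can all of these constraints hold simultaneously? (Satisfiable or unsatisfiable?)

From constraint 9: z ≤ 1. From constraint 4: y ≤ 2. Hence z + y ≤ 3. But constraint 11 requires z + y = 4, and 4 > 3. Contradiction.

Unsatisfiable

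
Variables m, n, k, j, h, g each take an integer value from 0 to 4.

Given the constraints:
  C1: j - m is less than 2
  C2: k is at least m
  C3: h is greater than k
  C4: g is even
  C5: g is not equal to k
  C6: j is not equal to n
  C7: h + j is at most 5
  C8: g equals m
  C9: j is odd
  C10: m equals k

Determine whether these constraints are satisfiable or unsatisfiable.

From constraints 8 and 10, g = m = k, so g = k. But constraint 5 says g ≠ k. Contradiction.

Unsatisfiable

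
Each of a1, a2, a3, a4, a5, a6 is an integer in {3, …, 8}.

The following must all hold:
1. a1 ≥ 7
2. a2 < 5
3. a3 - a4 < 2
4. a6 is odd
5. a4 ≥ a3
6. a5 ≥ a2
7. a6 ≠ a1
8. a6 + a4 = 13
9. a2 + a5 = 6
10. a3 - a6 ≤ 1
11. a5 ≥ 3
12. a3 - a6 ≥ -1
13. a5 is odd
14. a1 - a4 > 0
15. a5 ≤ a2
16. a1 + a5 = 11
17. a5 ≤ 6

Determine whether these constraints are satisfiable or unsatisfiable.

Satisfiable

One satisfying assignment is a1 = 8, a2 = 3, a3 = 6, a4 = 6, a5 = 3, a6 = 7.
For the less obvious constraints — constraint 3: a3 - a4 = 0; constraint 8: a6 + a4 = 13; constraint 9: a2 + a5 = 6 — and the others hold by inspection.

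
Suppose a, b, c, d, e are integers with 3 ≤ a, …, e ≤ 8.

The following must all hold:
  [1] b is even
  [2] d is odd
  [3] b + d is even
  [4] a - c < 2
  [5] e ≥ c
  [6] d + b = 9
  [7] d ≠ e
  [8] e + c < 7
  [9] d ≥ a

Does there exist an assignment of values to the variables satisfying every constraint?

Unsatisfiable

Constraint 1 makes b even and constraint 2 makes d odd, so b + d must be odd. Constraint 3 says b + d is even — contradiction.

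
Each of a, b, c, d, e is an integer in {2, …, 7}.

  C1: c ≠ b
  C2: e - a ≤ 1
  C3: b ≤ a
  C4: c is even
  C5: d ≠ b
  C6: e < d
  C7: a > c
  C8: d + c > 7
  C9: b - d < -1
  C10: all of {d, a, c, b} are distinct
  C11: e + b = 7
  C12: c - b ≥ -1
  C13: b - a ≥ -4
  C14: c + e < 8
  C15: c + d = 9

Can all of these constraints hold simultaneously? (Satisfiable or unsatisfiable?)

Try a = 4, b = 3, c = 2, d = 7, e = 4.
Check constraint 2: e - a = 0; constraint 8: d + c = 9; constraint 9: b - d = -4. The remaining constraints are straightforward to verify.

Satisfiable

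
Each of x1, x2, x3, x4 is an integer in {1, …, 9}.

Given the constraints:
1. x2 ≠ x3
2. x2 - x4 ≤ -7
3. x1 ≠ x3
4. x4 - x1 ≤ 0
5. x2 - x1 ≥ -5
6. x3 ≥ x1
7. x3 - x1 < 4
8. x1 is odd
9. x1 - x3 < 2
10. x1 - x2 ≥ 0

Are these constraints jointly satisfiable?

Unsatisfiable

Constraints 2, 4, and 5 give x4 − x2 ≥ 7, x2 − x1 ≥ -5, x1 − x4 ≥ 0.
Adding all 3 inequalities: the left sides telescope to 0, and the right sides sum to 7 + (-5) + 0 = 2. So 0 ≥ 2, which is false.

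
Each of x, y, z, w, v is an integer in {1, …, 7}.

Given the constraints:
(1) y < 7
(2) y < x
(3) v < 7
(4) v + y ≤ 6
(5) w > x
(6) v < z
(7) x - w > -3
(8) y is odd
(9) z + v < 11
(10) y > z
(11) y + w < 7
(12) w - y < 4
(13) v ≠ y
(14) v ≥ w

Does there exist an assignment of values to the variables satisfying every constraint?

Unsatisfiable

Constraints 2, 5, 6, 10, and 14 give y < x, x < w, w ≤ v, v < z, z < y. Chaining: y < x < w ≤ v < z < y, which forces y < y — impossible.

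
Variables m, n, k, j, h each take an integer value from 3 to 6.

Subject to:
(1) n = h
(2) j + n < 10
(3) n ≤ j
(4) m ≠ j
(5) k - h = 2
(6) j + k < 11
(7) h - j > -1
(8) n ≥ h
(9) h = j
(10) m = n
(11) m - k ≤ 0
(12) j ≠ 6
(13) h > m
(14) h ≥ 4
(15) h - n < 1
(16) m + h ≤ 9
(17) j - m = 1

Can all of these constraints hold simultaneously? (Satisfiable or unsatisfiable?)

Unsatisfiable

From constraints 1, 9, and 10, m = n = h = j, so m = j. But constraint 4 says m ≠ j. Contradiction.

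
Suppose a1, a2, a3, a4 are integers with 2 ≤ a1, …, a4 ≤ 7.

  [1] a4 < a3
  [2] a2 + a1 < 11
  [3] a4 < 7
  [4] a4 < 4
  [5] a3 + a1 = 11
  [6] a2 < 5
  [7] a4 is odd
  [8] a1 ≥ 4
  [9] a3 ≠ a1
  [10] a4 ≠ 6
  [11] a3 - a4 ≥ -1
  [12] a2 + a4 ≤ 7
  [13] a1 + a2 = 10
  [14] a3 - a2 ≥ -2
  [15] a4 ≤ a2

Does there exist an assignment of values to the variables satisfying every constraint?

Take a1 = 7, a2 = 3, a3 = 4, a4 = 3. Then constraint 2: a2 + a1 = 10; constraint 5: a3 + a1 = 11, and every other listed constraint is also met.

Satisfiable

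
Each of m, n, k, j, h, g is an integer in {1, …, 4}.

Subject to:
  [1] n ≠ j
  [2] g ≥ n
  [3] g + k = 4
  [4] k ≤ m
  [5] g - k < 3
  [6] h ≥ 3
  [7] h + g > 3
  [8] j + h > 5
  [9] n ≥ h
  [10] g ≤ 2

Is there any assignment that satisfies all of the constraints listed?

Unsatisfiable

From constraints 6 and 9: n ≥ h and h ≥ 3, so n ≥ 3. From constraints 2 and 10: n ≤ g and g ≤ 2, so n ≤ 2. But 2 < 3, so no value of n works.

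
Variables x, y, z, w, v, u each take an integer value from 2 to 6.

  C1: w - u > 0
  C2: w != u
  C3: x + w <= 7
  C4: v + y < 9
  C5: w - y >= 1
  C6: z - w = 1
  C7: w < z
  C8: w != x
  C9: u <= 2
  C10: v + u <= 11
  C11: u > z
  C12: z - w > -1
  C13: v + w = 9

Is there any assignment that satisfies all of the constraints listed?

Unsatisfiable

Constraints 1, 7, and 11 give u < w, w < z, z < u. Chaining: u < w < z < u, which forces u < u — impossible.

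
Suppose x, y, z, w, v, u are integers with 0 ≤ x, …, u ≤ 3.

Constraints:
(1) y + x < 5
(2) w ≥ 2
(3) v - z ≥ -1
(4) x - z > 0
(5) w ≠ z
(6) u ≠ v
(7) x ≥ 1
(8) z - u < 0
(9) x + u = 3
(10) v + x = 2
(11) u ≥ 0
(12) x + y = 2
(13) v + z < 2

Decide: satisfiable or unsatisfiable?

Setting (x, y, z, w, v, u) = (2, 0, 0, 2, 0, 1) satisfies everything: constraint 1: y + x = 2; constraint 3: v - z = 0, and the others follow.

Satisfiable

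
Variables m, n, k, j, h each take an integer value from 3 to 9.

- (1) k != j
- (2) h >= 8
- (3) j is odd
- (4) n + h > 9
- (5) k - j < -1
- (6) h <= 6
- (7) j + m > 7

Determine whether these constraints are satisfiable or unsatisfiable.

From constraint 2: h ≥ 8. From constraint 6: h ≤ 6. But 6 < 8, so no value of h works.

Unsatisfiable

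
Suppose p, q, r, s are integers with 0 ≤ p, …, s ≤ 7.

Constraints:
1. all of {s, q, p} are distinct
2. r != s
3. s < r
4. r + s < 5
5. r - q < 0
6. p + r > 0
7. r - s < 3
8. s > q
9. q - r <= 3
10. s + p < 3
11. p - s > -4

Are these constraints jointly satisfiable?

Constraints 3, 5, and 8 give s < r, r < q, q < s. Chaining: s < r < q < s, which forces s < s — impossible.

Unsatisfiable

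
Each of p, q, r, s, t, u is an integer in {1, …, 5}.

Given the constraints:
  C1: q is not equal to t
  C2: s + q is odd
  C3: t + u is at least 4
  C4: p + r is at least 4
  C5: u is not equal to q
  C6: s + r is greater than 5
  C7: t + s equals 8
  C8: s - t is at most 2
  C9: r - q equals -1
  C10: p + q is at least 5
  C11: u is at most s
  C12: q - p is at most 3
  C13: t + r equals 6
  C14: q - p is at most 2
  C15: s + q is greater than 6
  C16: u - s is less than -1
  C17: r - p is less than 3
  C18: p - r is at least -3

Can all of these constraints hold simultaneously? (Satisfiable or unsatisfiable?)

The assignment p = 2, q = 3, r = 2, s = 4, t = 4, u = 1 works:
  constraint 3 holds since t + u = 5.
  constraint 4 holds since p + r = 4.
  constraint 6 holds since s + r = 6.
The rest check out directly.

Satisfiable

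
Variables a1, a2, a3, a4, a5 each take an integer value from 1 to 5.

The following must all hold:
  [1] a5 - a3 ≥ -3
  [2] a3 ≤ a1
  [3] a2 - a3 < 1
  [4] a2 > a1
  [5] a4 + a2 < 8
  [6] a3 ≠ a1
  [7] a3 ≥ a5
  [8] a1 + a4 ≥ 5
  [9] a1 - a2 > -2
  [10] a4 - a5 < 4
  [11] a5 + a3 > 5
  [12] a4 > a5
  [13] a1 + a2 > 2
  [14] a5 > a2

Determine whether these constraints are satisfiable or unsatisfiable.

Constraints 2, 4, 7, and 14 give a2 < a5, a5 ≤ a3, a3 ≤ a1, a1 < a2. Chaining: a2 < a5 ≤ a3 ≤ a1 < a2, which forces a2 < a2 — impossible.

Unsatisfiable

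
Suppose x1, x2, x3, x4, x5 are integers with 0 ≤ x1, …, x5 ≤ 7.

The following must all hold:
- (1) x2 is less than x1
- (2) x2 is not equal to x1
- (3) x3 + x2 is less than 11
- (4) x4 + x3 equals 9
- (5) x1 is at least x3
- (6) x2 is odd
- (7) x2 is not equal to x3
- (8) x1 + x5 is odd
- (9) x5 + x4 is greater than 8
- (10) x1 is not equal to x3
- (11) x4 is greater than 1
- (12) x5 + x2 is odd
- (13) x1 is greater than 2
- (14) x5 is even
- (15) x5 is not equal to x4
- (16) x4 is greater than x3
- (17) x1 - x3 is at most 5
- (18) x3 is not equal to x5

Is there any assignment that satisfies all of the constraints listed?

One satisfying assignment is x1 = 7, x2 = 5, x3 = 3, x4 = 6, x5 = 4.
For the less obvious constraints — constraint 3: x3 + x2 = 8; constraint 4: x4 + x3 = 9; constraint 9: x5 + x4 = 10 — and the others hold by inspection.

Satisfiable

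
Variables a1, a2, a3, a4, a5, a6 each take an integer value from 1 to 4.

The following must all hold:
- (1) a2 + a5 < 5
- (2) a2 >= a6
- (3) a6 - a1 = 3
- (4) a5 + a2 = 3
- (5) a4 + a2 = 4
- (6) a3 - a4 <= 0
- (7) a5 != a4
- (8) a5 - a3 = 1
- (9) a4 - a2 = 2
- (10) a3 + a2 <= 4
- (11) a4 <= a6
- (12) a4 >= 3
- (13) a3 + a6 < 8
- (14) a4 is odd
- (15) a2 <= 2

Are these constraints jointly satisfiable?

From constraints 11 and 12: a6 ≥ a4 and a4 ≥ 3, so a6 ≥ 3. From constraints 2 and 15: a6 ≤ a2 and a2 ≤ 2, so a6 ≤ 2. But 2 < 3, so no value of a6 works.

Unsatisfiable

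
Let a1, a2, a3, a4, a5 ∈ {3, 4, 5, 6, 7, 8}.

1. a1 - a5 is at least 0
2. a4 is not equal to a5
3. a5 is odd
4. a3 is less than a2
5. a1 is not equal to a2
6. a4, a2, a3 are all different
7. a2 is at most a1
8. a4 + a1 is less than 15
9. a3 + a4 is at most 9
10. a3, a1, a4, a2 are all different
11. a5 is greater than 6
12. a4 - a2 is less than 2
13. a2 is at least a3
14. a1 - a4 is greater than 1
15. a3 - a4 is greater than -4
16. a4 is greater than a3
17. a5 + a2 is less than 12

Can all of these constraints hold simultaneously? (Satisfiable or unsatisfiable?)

Satisfiable

One satisfying assignment is a1 = 7, a2 = 4, a3 = 3, a4 = 5, a5 = 7.
For the less obvious constraints — constraint 1: a1 - a5 = 0; constraint 8: a4 + a1 = 12 — and the others hold by inspection.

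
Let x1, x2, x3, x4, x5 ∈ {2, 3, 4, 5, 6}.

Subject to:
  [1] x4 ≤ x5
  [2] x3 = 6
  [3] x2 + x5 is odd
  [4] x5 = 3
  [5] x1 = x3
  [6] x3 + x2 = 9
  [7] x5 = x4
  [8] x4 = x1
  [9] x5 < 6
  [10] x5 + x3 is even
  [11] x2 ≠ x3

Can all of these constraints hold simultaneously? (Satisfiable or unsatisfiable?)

Unsatisfiable

Constraint 4 fixes x5 = 3 and constraint 2 fixes x3 = 6. Constraints 5, 7, and 8 give x5 = x4 = x1 = x3, so x5 = x3. But 3 ≠ 6 — contradiction.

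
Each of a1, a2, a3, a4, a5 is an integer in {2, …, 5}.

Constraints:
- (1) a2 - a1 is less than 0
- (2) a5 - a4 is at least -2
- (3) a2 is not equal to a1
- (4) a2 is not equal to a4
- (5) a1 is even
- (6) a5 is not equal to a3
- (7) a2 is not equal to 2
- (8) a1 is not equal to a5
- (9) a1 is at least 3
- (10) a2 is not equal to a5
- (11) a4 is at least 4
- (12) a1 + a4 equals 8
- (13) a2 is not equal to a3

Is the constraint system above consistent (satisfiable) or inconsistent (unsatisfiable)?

Satisfiable

The assignment a1 = 4, a2 = 3, a3 = 4, a4 = 4, a5 = 5 works:
  constraint 1 holds since a2 - a1 = -1.
  constraint 2 holds since a5 - a4 = 1.
  constraint 12 holds since a1 + a4 = 8.
The rest check out directly.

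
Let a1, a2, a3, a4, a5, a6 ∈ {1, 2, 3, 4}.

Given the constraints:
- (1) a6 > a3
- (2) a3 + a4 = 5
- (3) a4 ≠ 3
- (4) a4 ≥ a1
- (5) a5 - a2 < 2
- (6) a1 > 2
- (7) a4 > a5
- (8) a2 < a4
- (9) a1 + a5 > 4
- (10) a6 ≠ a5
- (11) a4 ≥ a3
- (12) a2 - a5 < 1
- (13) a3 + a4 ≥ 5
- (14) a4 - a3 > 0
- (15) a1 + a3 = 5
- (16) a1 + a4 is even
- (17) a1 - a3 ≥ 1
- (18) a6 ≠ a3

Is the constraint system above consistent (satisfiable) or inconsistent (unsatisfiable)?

Satisfiable

Take a1 = 4, a2 = 1, a3 = 1, a4 = 4, a5 = 1, a6 = 4. Then constraint 2: a3 + a4 = 5; constraint 5: a5 - a2 = 0, and every other listed constraint is also met.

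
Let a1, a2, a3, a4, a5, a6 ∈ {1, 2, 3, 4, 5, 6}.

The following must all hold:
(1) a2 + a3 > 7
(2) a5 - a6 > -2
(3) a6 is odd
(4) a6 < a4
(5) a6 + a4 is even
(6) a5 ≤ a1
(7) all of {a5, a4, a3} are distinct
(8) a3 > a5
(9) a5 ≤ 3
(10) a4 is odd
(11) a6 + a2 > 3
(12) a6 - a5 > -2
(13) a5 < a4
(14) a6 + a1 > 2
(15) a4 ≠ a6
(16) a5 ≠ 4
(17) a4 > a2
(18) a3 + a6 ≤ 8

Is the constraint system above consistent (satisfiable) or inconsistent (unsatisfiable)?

Try a1 = 4, a2 = 3, a3 = 6, a4 = 5, a5 = 2, a6 = 1.
Check constraint 1: a2 + a3 = 9; constraint 2: a5 - a6 = 1; constraint 11: a6 + a2 = 4. The remaining constraints are straightforward to verify.

Satisfiable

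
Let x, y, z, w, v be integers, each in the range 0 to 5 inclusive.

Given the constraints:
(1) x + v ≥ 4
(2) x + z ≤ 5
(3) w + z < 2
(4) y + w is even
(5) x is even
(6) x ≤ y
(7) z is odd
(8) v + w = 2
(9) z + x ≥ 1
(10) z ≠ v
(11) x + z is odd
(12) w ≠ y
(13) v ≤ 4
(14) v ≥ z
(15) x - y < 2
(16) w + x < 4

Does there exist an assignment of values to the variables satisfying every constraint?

Take x = 2, y = 2, z = 1, w = 0, v = 2. Then constraint 1: x + v = 4; constraint 2: x + z = 3; constraint 3: w + z = 1, and every other listed constraint is also met.

Satisfiable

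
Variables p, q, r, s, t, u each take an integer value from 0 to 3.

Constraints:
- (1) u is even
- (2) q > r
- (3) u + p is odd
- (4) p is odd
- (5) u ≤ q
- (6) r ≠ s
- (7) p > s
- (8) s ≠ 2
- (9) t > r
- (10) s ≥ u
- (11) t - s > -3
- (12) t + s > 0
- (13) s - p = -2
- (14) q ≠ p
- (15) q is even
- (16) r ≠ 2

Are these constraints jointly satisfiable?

The assignment p = 3, q = 2, r = 0, s = 1, t = 1, u = 0 works:
  constraint 11 holds since t - s = 0.
  constraint 12 holds since t + s = 2.
The rest check out directly.

Satisfiable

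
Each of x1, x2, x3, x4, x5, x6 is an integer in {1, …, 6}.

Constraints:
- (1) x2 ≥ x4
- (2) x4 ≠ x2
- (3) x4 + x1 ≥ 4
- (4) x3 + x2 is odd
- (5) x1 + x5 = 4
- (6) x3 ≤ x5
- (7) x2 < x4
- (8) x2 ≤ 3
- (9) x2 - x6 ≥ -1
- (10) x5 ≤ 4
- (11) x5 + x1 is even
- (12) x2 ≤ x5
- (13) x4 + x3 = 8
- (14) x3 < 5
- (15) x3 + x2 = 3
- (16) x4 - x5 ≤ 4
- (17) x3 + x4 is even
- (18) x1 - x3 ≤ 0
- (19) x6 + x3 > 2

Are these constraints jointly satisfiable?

From constraints 1 and 8: x4 ≤ x2 ≤ 3. From constraints 6 and 10: x3 ≤ x5 ≤ 4. Hence x4 + x3 ≤ 7. But constraint 13 requires x4 + x3 = 8, and 8 > 7. Contradiction.

Unsatisfiable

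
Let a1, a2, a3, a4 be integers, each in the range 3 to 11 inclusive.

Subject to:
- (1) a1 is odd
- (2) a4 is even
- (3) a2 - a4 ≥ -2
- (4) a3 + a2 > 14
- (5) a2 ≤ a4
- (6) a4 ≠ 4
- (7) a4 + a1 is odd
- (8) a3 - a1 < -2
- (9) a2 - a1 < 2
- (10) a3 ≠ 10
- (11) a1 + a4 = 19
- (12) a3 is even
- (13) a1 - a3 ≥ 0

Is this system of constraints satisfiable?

Satisfiable

Setting (a1, a2, a3, a4) = (9, 10, 6, 10) satisfies everything: constraint 3: a2 - a4 = 0; constraint 4: a3 + a2 = 16, and the others follow.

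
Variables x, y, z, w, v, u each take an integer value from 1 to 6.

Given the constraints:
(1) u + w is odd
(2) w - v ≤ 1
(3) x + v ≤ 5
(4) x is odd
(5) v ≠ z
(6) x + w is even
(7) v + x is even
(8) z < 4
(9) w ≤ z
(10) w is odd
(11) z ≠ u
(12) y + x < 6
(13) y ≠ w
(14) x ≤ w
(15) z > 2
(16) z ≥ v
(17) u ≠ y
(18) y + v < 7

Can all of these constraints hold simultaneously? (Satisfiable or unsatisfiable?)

One satisfying assignment is x = 1, y = 3, z = 3, w = 1, v = 1, u = 2.
For the less obvious constraints — constraint 2: w - v = 0; constraint 3: x + v = 2; constraint 12: y + x = 4 — and the others hold by inspection.

Satisfiable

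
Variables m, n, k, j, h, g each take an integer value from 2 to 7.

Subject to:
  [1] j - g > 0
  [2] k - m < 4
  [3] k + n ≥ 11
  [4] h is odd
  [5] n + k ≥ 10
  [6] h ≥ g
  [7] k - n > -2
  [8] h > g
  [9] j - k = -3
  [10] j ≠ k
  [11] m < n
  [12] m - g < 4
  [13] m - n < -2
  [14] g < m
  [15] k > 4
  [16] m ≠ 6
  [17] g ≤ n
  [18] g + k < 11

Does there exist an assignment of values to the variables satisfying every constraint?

Satisfiable

Setting (m, n, k, j, h, g) = (3, 7, 6, 3, 7, 2) satisfies everything: constraint 1: j - g = 1; constraint 2: k - m = 3; constraint 3: k + n = 13, and the others follow.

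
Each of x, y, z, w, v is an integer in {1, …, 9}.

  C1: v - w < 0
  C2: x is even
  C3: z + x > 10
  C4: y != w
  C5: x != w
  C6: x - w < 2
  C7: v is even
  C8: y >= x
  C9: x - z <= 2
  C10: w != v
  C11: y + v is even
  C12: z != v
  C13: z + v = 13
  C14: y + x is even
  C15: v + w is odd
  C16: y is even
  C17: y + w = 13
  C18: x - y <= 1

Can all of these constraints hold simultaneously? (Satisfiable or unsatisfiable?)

Satisfiable

Try x = 6, y = 6, z = 7, w = 7, v = 6.
Check constraint 1: v - w = -1; constraint 3: z + x = 13. The remaining constraints are straightforward to verify.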